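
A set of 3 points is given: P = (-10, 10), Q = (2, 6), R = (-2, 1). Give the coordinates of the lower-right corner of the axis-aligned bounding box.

x-range [-10, 2], y-range [1, 10].
The lower-right corner is (2, 1).

(2, 1)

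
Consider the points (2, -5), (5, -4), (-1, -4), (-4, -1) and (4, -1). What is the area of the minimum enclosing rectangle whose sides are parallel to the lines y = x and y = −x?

48

In coordinates u = x + y, v = x − y the rectangle is axis-aligned; the map (x,y)→(u,v) scales areas by 2.
u-values: -3, 1, -5, -5, 3; range = 3 − (-5) = 8.
v-values: 7, 9, 3, -3, 5; range = 9 − (-3) = 12.
Area = (8 × 12) / 2 = 48.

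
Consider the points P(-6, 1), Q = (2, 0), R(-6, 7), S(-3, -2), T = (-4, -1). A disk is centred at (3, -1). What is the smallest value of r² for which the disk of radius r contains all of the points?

145

The required radius is the distance from (3, -1) to the farthest point.
Squared distances: 85, 2, 145, 37, 49.
Maximum is 145, attained at R.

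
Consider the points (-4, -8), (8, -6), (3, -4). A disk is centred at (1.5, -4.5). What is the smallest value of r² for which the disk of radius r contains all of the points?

The required radius is the distance from (1.5, -4.5) to the farthest point.
Squared distances: 42.5, 44.5, 2.5.
Maximum is 44.5, attained at (8, -6).

44.5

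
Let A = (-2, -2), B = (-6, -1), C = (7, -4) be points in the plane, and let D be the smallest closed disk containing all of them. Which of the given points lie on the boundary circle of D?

B, C

Side lengths²: AB² = 17, AC² = 85, BC² = 178.
Since BC² = 178 ≥ 85 + 17 = 102, the angle opposite BC is not acute, so the smallest enclosing circle has BC as diameter.
Centre = midpoint of BC = (0.5, -2.5), r² = 178/4 = 44.5.
The points at distance exactly r from the centre are B, C — 2 points.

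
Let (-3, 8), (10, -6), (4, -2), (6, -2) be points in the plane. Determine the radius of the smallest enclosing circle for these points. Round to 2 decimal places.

The farthest pair is (-3, 8)–(10, -6) with squared distance 365. The circle on this segment as diameter has centre (3.5, 1) and r² = 365/4 = 91.25.
Check (4, -2): distance² to centre = 9.25 ≤ 91.25, so it lies inside.
All remaining points lie in this disk, and no smaller disk contains both endpoints, so this is the minimum enclosing circle.
r = √(91.25) ≈ 9.55.

9.55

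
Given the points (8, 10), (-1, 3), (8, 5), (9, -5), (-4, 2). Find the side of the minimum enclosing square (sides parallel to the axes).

15

The bounding box has width 13 and height 15.
An axis-aligned square enclosing the set must have side ≥ max(width, height).
So the minimum side is max(13, 15) = 15.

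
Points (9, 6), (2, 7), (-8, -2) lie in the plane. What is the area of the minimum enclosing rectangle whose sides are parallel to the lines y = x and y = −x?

112.5

In coordinates u = x + y, v = x − y the rectangle is axis-aligned; the map (x,y)→(u,v) scales areas by 2.
u-values: 15, 9, -10; range = 15 − (-10) = 25.
v-values: 3, -5, -6; range = 3 − (-6) = 9.
Area = (25 × 9) / 2 = 112.5.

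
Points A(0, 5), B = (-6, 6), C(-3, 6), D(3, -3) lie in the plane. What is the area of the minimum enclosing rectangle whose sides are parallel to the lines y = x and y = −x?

In coordinates u = x + y, v = x − y the rectangle is axis-aligned; the map (x,y)→(u,v) scales areas by 2.
u-values: 5, 0, 3, 0; range = 5 − 0 = 5.
v-values: -5, -12, -9, 6; range = 6 − (-12) = 18.
Area = (5 × 18) / 2 = 45.

45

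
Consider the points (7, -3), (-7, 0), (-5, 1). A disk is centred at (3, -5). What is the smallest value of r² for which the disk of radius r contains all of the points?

125

The required radius is the distance from (3, -5) to the farthest point.
Squared distances: 20, 125, 100.
Maximum is 125, attained at (-7, 0).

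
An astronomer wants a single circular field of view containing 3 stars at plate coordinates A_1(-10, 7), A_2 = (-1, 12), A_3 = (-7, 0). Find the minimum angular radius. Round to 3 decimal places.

6.708

Side lengths²: A_1A_2² = 106, A_1A_3² = 58, A_2A_3² = 180.
Since A_2A_3² = 180 ≥ 106 + 58 = 164, the angle opposite A_2A_3 is not acute, so the smallest enclosing circle has A_2A_3 as diameter.
Centre = midpoint of A_2A_3 = (-4, 6), r² = 180/4 = 45.
r = √45 ≈ 6.708.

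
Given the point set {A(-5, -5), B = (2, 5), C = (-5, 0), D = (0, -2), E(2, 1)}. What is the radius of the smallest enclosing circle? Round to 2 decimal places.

By Welzl's lemma the MEC is supported by two points (diametrically opposite) or three points (on a circumcircle).
The farthest pair is A–B with squared distance 149. The circle on this segment as diameter has centre (-1.5, 0) and r² = 149/4 = 37.25.
Check C: distance² to centre = 12.25 ≤ 37.25, so it lies inside.
All remaining points lie in this disk, and no smaller disk contains both endpoints, so this is the minimum enclosing circle.
r = √(37.25) ≈ 6.10.

6.10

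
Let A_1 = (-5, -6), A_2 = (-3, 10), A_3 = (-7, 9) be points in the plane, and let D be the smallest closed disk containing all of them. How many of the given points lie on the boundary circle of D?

Side lengths²: A_1A_2² = 260, A_1A_3² = 229, A_2A_3² = 17.
Since A_1A_2² = 260 ≥ 229 + 17 = 246, the angle opposite A_1A_2 is not acute, so the smallest enclosing circle has A_1A_2 as diameter.
Centre = midpoint of A_1A_2 = (-4, 2), r² = 260/4 = 65.
The points at distance exactly r from the centre are A_1, A_2 — 2 points.

2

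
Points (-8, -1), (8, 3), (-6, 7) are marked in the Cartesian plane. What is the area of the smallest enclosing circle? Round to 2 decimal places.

Call the three points A, B, C in the order given.
Side lengths²: AB² = 272, AC² = 68, BC² = 212.
Since AB² = 272 < 212 + 68 = 280, the triangle is acute, so the smallest enclosing circle is the circumcircle.
Circumcentre = (-1/15, 19/15), r² = 15317/225.
Area = π·r² = π·15317/225 ≈ 213.87.

213.87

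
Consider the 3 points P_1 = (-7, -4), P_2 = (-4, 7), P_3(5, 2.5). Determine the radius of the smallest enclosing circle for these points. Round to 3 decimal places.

6.959

Side lengths²: P_1P_2² = 130, P_1P_3² = 186.25, P_2P_3² = 101.25.
Since P_1P_3² = 186.25 < 130 + 101.25 = 231.25, the triangle is acute, so the smallest enclosing circle is the circumcircle.
Circumcentre = (-1.65, 0.45), r² = 48.425.
r = √(48.425) ≈ 6.959.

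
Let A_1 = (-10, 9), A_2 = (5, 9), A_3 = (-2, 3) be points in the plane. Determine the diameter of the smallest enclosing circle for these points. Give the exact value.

Side lengths²: A_1A_2² = 225, A_1A_3² = 100, A_2A_3² = 85.
Since A_1A_2² = 225 ≥ 100 + 85 = 185, the angle opposite A_1A_2 is not acute, so the smallest enclosing circle has A_1A_2 as diameter.
Centre = midpoint of A_1A_2 = (-2.5, 9), r² = 225/4 = 56.25.
Diameter = 2r = 2√(56.25) = 15.

15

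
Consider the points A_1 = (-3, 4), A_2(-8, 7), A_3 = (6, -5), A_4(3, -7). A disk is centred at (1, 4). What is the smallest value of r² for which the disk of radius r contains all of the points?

125

The required radius is the distance from (1, 4) to the farthest point.
Squared distances: 16, 90, 106, 125.
Maximum is 125, attained at A_4.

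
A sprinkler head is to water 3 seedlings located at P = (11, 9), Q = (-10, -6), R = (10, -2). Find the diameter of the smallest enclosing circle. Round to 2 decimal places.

Side lengths²: PQ² = 666, PR² = 122, QR² = 416.
Since PQ² = 666 ≥ 416 + 122 = 538, the angle opposite PQ is not acute, so the smallest enclosing circle has PQ as diameter.
Centre = midpoint of PQ = (0.5, 1.5), r² = 666/4 = 166.5.
Diameter = 2r = 2√(166.5) ≈ 25.81.

25.81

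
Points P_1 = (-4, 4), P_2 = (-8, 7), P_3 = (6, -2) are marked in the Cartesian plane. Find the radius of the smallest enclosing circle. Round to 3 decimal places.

8.322

Side lengths²: P_1P_2² = 25, P_1P_3² = 136, P_2P_3² = 277.
Since P_2P_3² = 277 ≥ 136 + 25 = 161, the angle opposite P_2P_3 is not acute, so the smallest enclosing circle has P_2P_3 as diameter.
Centre = midpoint of P_2P_3 = (-1, 2.5), r² = 277/4 = 69.25.
r = √(69.25) ≈ 8.322.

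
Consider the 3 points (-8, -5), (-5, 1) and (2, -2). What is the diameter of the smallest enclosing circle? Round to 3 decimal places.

Call the three points A, B, C in the order given.
Side lengths²: AB² = 45, AC² = 109, BC² = 58.
Since AC² = 109 ≥ 58 + 45 = 103, the angle opposite AC is not acute, so the smallest enclosing circle has AC as diameter.
Centre = midpoint of AC = (-3, -3.5), r² = 109/4 = 27.25.
Diameter = 2r = 2√(27.25) ≈ 10.440.

10.440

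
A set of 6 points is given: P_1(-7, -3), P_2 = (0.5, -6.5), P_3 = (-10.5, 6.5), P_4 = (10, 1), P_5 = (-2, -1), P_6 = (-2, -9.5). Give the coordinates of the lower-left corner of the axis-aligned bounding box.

x-range [-10.5, 10], y-range [-9.5, 6.5].
The lower-left corner is (-10.5, -9.5).

(-10.5, -9.5)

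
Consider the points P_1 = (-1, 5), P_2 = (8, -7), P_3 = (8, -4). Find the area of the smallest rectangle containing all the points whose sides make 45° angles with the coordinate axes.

In coordinates u = x + y, v = x − y the rectangle is axis-aligned; the map (x,y)→(u,v) scales areas by 2.
u-values: 4, 1, 4; range = 4 − 1 = 3.
v-values: -6, 15, 12; range = 15 − (-6) = 21.
Area = (3 × 21) / 2 = 31.5.

31.5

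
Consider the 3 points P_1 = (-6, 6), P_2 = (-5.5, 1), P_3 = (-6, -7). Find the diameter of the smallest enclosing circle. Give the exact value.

13

Side lengths²: P_1P_2² = 25.25, P_1P_3² = 169, P_2P_3² = 64.25.
Since P_1P_3² = 169 ≥ 64.25 + 25.25 = 89.5, the angle opposite P_1P_3 is not acute, so the smallest enclosing circle has P_1P_3 as diameter.
Centre = midpoint of P_1P_3 = (-6, -0.5), r² = 169/4 = 42.25.
Diameter = 2r = 2√(42.25) = 13.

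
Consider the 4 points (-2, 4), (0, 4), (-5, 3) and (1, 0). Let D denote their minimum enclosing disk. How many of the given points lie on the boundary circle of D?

By Welzl's lemma the MEC is supported by two points (diametrically opposite) or three points (on a circumcircle).
The farthest pair is (-5, 3)–(1, 0) with squared distance 45. The circle on this segment as diameter has centre (-2, 1.5) and r² = 45/4 = 11.25.
Check (-2, 4): distance² to centre = 6.25 ≤ 11.25, so it lies inside.
All remaining points lie in this disk, and no smaller disk contains both endpoints, so this is the minimum enclosing circle.
The points at distance exactly r from the centre are (-5, 3), (1, 0) — 2 points.

2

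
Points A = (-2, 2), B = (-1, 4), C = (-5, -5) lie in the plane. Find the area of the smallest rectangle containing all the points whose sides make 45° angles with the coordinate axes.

In coordinates u = x + y, v = x − y the rectangle is axis-aligned; the map (x,y)→(u,v) scales areas by 2.
u-values: 0, 3, -10; range = 3 − (-10) = 13.
v-values: -4, -5, 0; range = 0 − (-5) = 5.
Area = (13 × 5) / 2 = 32.5.

32.5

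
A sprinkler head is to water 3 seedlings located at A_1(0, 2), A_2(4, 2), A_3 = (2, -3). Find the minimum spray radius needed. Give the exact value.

Side lengths²: A_1A_2² = 16, A_1A_3² = 29, A_2A_3² = 29.
Since A_2A_3² = 29 < 29 + 16 = 45, the triangle is acute, so the smallest enclosing circle is the circumcircle.
Circumcentre = (2, -0.1), r² = 8.41.
r = √(8.41) = 2.9.

2.9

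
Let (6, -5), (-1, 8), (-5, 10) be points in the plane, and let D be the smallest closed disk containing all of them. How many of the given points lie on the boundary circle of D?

2

Call the three points A, B, C in the order given.
Side lengths²: AB² = 218, AC² = 346, BC² = 20.
Since AC² = 346 ≥ 218 + 20 = 238, the angle opposite AC is not acute, so the smallest enclosing circle has AC as diameter.
Centre = midpoint of AC = (0.5, 2.5), r² = 346/4 = 86.5.
The points at distance exactly r from the centre are (6, -5), (-5, 10) — 2 points.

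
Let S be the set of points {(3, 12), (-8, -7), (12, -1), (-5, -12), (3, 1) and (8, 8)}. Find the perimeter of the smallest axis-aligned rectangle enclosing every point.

Width = max x − min x = 12 − (-8) = 20.
Height = max y − min y = 12 − (-12) = 24.
Perimeter = 2(20 + 24) = 88.

88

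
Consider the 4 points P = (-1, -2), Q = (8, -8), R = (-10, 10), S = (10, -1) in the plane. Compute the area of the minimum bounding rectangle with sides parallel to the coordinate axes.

x ranges over [-10, 10], width 20.
y ranges over [-8, 10], height 18.
Area = 20 × 18 = 360.

360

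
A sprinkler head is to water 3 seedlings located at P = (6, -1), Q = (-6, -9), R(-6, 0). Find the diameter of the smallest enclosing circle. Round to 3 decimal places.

Side lengths²: PQ² = 208, PR² = 145, QR² = 81.
Since PQ² = 208 < 145 + 81 = 226, the triangle is acute, so the smallest enclosing circle is the circumcircle.
Circumcentre = (-1/3, -4.5), r² = 1885/36.
Diameter = 2r = 2√(1885/36) ≈ 14.472.

14.472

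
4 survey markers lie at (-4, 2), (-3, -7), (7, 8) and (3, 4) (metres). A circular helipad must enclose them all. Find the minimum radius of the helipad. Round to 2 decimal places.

By Welzl's lemma the MEC is supported by two points (diametrically opposite) or three points (on a circumcircle).
The farthest pair is (-3, -7)–(7, 8) with squared distance 325. The circle on this segment as diameter has centre (2, 0.5) and r² = 325/4 = 81.25.
Check (-4, 2): distance² to centre = 38.25 ≤ 81.25, so it lies inside.
All remaining points lie in this disk, and no smaller disk contains both endpoints, so this is the minimum enclosing circle.
r = √(81.25) ≈ 9.01.

9.01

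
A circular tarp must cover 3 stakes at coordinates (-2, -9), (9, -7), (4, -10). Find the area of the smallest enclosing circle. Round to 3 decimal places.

98.175

Call the three points A, B, C in the order given.
Side lengths²: AB² = 125, AC² = 37, BC² = 34.
Since AB² = 125 ≥ 37 + 34 = 71, the angle opposite AB is not acute, so the smallest enclosing circle has AB as diameter.
Centre = midpoint of AB = (3.5, -8), r² = 125/4 = 31.25.
Area = π·r² = π·31.25 ≈ 98.175.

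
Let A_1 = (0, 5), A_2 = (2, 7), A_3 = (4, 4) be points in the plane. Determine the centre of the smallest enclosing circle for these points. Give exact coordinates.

(2.1, 4.9)

Side lengths²: A_1A_2² = 8, A_1A_3² = 17, A_2A_3² = 13.
Since A_1A_3² = 17 < 13 + 8 = 21, the triangle is acute, so the smallest enclosing circle is the circumcircle.
Circumcentre = (2.1, 4.9), r² = 4.42.
Centre = (2.1, 4.9).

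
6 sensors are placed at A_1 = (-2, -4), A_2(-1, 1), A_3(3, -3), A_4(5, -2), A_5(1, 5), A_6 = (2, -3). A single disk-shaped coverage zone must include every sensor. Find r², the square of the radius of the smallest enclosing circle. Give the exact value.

17225/722

By Welzl's lemma the MEC is supported by two points (diametrically opposite) or three points (on a circumcircle).
The minimum enclosing circle is determined by three boundary points: A_1, A_4, A_5.
Their circumcentre is (23/38, 5/38) with r² = 17225/722.
The farthest remaining point A_3 is at distance² 11221/722 ≤ 17225/722.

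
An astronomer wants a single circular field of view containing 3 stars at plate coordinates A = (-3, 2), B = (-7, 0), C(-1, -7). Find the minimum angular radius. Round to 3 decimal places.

4.752

Side lengths²: AB² = 20, AC² = 85, BC² = 85.
Since BC² = 85 < 85 + 20 = 105, the triangle is acute, so the smallest enclosing circle is the circumcircle.
Circumcentre = (-3.125, -2.75), r² = 22.578125.
r = √(22.578125) ≈ 4.752.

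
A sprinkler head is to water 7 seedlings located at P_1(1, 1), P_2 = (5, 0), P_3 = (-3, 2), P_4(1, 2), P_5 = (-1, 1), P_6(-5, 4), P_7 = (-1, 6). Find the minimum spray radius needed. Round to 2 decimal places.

5.39

A smallest enclosing disk is always determined by at most three of the input points on its boundary.
The farthest pair is P_2–P_6 with squared distance 116. The circle on this segment as diameter has centre (0, 2) and r² = 116/4 = 29.
Check P_1: distance² to centre = 2 ≤ 29, so it lies inside.
All remaining points lie in this disk, and no smaller disk contains both endpoints, so this is the minimum enclosing circle.
r = √29 ≈ 5.39.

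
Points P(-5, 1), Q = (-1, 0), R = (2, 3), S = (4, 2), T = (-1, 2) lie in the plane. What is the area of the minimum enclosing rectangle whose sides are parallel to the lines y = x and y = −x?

40

In coordinates u = x + y, v = x − y the rectangle is axis-aligned; the map (x,y)→(u,v) scales areas by 2.
u-values: -4, -1, 5, 6, 1; range = 6 − (-4) = 10.
v-values: -6, -1, -1, 2, -3; range = 2 − (-6) = 8.
Area = (10 × 8) / 2 = 40.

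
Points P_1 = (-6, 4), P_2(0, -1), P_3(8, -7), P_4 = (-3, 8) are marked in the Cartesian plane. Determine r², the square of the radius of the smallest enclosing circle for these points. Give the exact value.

The farthest pair is P_3–P_4 with squared distance 346. The circle on this segment as diameter has centre (2.5, 0.5) and r² = 346/4 = 86.5.
Check P_1: distance² to centre = 84.5 ≤ 86.5, so it lies inside.
All remaining points lie in this disk, and no smaller disk contains both endpoints, so this is the minimum enclosing circle.

86.5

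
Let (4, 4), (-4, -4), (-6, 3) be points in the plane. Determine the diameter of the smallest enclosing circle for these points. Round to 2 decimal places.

11.50

Call the three points A, B, C in the order given.
Side lengths²: AB² = 128, AC² = 101, BC² = 53.
Since AB² = 128 < 101 + 53 = 154, the triangle is acute, so the smallest enclosing circle is the circumcircle.
Circumcentre = (-13/18, 13/18), r² = 5353/162.
Diameter = 2r = 2√(5353/162) ≈ 11.50.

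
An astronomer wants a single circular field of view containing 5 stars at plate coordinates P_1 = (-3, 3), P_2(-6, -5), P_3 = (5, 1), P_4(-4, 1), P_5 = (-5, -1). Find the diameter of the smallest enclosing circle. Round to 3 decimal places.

12.530

The minimum enclosing circle of a finite set is fixed by two of the points (as a diameter) or three (as a circumcircle).
The farthest pair is P_2–P_3 with squared distance 157. The circle on this segment as diameter has centre (-0.5, -2) and r² = 157/4 = 39.25.
Check P_1: distance² to centre = 31.25 ≤ 39.25, so it lies inside.
All remaining points lie in this disk, and no smaller disk contains both endpoints, so this is the minimum enclosing circle.
Diameter = 2r = 2√(39.25) ≈ 12.530.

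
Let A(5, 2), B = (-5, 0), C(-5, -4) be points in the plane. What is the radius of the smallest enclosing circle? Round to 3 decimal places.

5.831

Side lengths²: AB² = 104, AC² = 136, BC² = 16.
Since AC² = 136 ≥ 104 + 16 = 120, the angle opposite AC is not acute, so the smallest enclosing circle has AC as diameter.
Centre = midpoint of AC = (0, -1), r² = 136/4 = 34.
r = √34 ≈ 5.831.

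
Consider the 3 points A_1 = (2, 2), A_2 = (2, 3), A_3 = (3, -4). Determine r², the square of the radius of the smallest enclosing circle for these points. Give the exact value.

12.5

Side lengths²: A_1A_2² = 1, A_1A_3² = 37, A_2A_3² = 50.
Since A_2A_3² = 50 ≥ 37 + 1 = 38, the angle opposite A_2A_3 is not acute, so the smallest enclosing circle has A_2A_3 as diameter.
Centre = midpoint of A_2A_3 = (2.5, -0.5), r² = 50/4 = 12.5.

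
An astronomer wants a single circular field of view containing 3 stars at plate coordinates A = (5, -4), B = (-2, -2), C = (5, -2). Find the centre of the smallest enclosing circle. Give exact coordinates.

Side lengths²: AB² = 53, AC² = 4, BC² = 49.
Since AB² = 53 ≥ 49 + 4 = 53, the angle opposite AB is not acute, so the smallest enclosing circle has AB as diameter.
Centre = midpoint of AB = (1.5, -3), r² = 53/4 = 13.25.
Centre = (1.5, -3).

(1.5, -3)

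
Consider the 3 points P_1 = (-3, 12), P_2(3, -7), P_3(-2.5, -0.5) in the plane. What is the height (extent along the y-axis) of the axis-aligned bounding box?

19

max y = 12, min y = -7, so height = 19.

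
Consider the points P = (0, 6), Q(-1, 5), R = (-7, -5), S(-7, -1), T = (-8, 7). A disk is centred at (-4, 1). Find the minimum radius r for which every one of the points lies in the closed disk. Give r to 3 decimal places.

The required radius is the distance from (-4, 1) to the farthest point.
Squared distances: 41, 25, 45, 13, 52.
Maximum is 52, attained at T.
r = √52 ≈ 7.211.

7.211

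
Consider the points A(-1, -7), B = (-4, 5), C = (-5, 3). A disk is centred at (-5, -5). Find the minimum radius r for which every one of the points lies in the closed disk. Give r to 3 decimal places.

The required radius is the distance from (-5, -5) to the farthest point.
Squared distances: 20, 101, 64.
Maximum is 101, attained at B.
r = √101 ≈ 10.050.

10.050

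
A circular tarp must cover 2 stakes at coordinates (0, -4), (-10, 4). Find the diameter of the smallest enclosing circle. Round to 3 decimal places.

12.806

The smallest circle enclosing two points has them as diameter endpoints.
Centre = midpoint = (-5, 0); r² = |(0, -4)−(-10, 4)|²/4 = 164/4 = 41.
Diameter = 2r = 2√41 ≈ 12.806.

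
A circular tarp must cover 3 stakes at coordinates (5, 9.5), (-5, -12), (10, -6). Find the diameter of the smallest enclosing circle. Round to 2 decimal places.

23.71

Call the three points A, B, C in the order given.
Side lengths²: AB² = 562.25, AC² = 265.25, BC² = 261.
Since AB² = 562.25 ≥ 265.25 + 261 = 526.25, the angle opposite AB is not acute, so the smallest enclosing circle has AB as diameter.
Centre = midpoint of AB = (0, -1.25), r² = 562.25/4 = 140.5625.
Diameter = 2r = 2√(140.5625) ≈ 23.71.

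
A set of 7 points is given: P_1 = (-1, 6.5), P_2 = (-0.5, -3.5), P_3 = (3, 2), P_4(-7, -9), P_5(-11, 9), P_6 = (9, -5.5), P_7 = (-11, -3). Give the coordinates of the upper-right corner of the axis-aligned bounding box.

(9, 9)

x-range [-11, 9], y-range [-9, 9].
The upper-right corner is (9, 9).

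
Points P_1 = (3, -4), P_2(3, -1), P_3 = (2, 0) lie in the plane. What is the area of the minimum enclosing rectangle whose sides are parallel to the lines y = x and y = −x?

In coordinates u = x + y, v = x − y the rectangle is axis-aligned; the map (x,y)→(u,v) scales areas by 2.
u-values: -1, 2, 2; range = 2 − (-1) = 3.
v-values: 7, 4, 2; range = 7 − 2 = 5.
Area = (3 × 5) / 2 = 7.5.

7.5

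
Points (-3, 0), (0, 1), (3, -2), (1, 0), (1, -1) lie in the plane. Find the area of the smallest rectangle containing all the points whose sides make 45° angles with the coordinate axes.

In coordinates u = x + y, v = x − y the rectangle is axis-aligned; the map (x,y)→(u,v) scales areas by 2.
u-values: -3, 1, 1, 1, 0; range = 1 − (-3) = 4.
v-values: -3, -1, 5, 1, 2; range = 5 − (-3) = 8.
Area = (4 × 8) / 2 = 16.

16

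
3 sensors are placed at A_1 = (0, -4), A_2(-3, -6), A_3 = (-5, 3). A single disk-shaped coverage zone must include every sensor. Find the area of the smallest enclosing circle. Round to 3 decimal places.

66.828

Side lengths²: A_1A_2² = 13, A_1A_3² = 74, A_2A_3² = 85.
Since A_2A_3² = 85 < 74 + 13 = 87, the triangle is acute, so the smallest enclosing circle is the circumcircle.
Circumcentre = (-239/62, -91/62), r² = 40885/1922.
Area = π·r² = π·40885/1922 ≈ 66.828.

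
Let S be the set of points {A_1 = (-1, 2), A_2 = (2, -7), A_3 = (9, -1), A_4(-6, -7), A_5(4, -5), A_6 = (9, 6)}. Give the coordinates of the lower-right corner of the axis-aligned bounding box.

x-range [-6, 9], y-range [-7, 6].
The lower-right corner is (9, -7).

(9, -7)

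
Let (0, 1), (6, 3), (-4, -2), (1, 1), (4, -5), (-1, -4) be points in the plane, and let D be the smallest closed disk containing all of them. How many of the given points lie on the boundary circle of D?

3

By Welzl's lemma the MEC is supported by two points (diametrically opposite) or three points (on a circumcircle).
The minimum enclosing circle is determined by three boundary points: (6, 3), (-4, -2), (4, -5).
Their circumcentre is (9/7, -1/14) with r² = 6205/196.
The farthest remaining point (-1, -4) is at distance² 4049/196 ≤ 6205/196.
The points at distance exactly r from the centre are (6, 3), (-4, -2), (4, -5) — 3 points.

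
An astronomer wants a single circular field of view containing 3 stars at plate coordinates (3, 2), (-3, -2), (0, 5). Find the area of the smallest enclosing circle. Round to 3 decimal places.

Call the three points A, B, C in the order given.
Side lengths²: AB² = 52, AC² = 18, BC² = 58.
Since BC² = 58 < 52 + 18 = 70, the triangle is acute, so the smallest enclosing circle is the circumcircle.
Circumcentre = (-0.8, 1.2), r² = 15.08.
Area = π·r² = π·15.08 ≈ 47.375.

47.375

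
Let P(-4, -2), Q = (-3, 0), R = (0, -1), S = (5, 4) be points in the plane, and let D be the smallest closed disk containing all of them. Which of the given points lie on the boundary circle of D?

The farthest pair is P–S with squared distance 117. The circle on this segment as diameter has centre (0.5, 1) and r² = 117/4 = 29.25.
Check Q: distance² to centre = 13.25 ≤ 29.25, so it lies inside.
All remaining points lie in this disk, and no smaller disk contains both endpoints, so this is the minimum enclosing circle.
The points at distance exactly r from the centre are P, S — 2 points.

P, S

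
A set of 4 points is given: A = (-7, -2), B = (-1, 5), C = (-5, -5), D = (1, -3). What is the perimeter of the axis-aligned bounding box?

36

Width = max x − min x = 1 − (-7) = 8.
Height = max y − min y = 5 − (-5) = 10.
Perimeter = 2(8 + 10) = 36.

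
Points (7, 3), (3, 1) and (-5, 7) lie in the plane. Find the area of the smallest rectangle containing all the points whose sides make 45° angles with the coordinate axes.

In coordinates u = x + y, v = x − y the rectangle is axis-aligned; the map (x,y)→(u,v) scales areas by 2.
u-values: 10, 4, 2; range = 10 − 2 = 8.
v-values: 4, 2, -12; range = 4 − (-12) = 16.
Area = (8 × 16) / 2 = 64.

64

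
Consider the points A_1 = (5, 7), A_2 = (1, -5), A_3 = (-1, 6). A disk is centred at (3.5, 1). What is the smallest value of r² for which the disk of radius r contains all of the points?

45.25

The required radius is the distance from (3.5, 1) to the farthest point.
Squared distances: 38.25, 42.25, 45.25.
Maximum is 45.25, attained at A_3.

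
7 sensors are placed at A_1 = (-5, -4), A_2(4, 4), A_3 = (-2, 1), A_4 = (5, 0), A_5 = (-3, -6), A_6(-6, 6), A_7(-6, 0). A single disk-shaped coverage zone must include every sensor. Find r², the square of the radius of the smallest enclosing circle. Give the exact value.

The minimum enclosing circle of a finite set is fixed by two of the points (as a diameter) or three (as a circumcircle).
The minimum enclosing circle is determined by three boundary points: A_4, A_5, A_6.
Their circumcentre is (-67/38, 13/19) with r² = 66725/1444.
The farthest remaining point A_2 is at distance² 63837/1444 ≤ 66725/1444.

66725/1444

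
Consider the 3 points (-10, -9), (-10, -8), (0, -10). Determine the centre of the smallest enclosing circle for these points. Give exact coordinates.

Call the three points A, B, C in the order given.
Side lengths²: AB² = 1, AC² = 101, BC² = 104.
Since BC² = 104 ≥ 101 + 1 = 102, the angle opposite BC is not acute, so the smallest enclosing circle has BC as diameter.
Centre = midpoint of BC = (-5, -9), r² = 104/4 = 26.
Centre = (-5, -9).

(-5, -9)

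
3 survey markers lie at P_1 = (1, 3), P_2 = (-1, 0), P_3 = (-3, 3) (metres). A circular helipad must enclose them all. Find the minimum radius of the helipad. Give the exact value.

13/6

Side lengths²: P_1P_2² = 13, P_1P_3² = 16, P_2P_3² = 13.
Since P_1P_3² = 16 < 13 + 13 = 26, the triangle is acute, so the smallest enclosing circle is the circumcircle.
Circumcentre = (-1, 13/6), r² = 169/36.
r = √(169/36) = 13/6.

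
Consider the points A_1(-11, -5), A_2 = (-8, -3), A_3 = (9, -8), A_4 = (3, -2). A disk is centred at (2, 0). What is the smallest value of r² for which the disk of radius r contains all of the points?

The required radius is the distance from (2, 0) to the farthest point.
Squared distances: 194, 109, 113, 5.
Maximum is 194, attained at A_1.

194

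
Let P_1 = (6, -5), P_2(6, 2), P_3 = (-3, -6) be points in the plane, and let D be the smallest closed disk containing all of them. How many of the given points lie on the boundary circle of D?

Side lengths²: P_1P_2² = 49, P_1P_3² = 82, P_2P_3² = 145.
Since P_2P_3² = 145 ≥ 82 + 49 = 131, the angle opposite P_2P_3 is not acute, so the smallest enclosing circle has P_2P_3 as diameter.
Centre = midpoint of P_2P_3 = (1.5, -2), r² = 145/4 = 36.25.
The points at distance exactly r from the centre are P_2, P_3 — 2 points.

2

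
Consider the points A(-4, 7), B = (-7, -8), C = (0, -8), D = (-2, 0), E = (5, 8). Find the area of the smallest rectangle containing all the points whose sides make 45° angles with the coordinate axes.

In coordinates u = x + y, v = x − y the rectangle is axis-aligned; the map (x,y)→(u,v) scales areas by 2.
u-values: 3, -15, -8, -2, 13; range = 13 − (-15) = 28.
v-values: -11, 1, 8, -2, -3; range = 8 − (-11) = 19.
Area = (28 × 19) / 2 = 266.

266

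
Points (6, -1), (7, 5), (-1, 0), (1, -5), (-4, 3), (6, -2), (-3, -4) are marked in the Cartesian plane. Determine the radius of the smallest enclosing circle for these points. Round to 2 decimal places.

By Welzl's lemma the MEC is supported by two points (diametrically opposite) or three points (on a circumcircle).
The farthest pair is (7, 5)–(-3, -4) with squared distance 181. The circle on this segment as diameter has centre (2, 0.5) and r² = 181/4 = 45.25.
Check (6, -1): distance² to centre = 18.25 ≤ 45.25, so it lies inside.
All remaining points lie in this disk, and no smaller disk contains both endpoints, so this is the minimum enclosing circle.
r = √(45.25) ≈ 6.73.

6.73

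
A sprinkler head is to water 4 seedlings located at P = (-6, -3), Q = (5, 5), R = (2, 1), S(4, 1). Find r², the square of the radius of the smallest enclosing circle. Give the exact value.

The farthest pair is P–Q with squared distance 185. The circle on this segment as diameter has centre (-0.5, 1) and r² = 185/4 = 46.25.
Check R: distance² to centre = 6.25 ≤ 46.25, so it lies inside.
All remaining points lie in this disk, and no smaller disk contains both endpoints, so this is the minimum enclosing circle.

46.25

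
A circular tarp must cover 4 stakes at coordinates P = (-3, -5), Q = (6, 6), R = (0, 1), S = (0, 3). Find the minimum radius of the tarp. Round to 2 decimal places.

By Welzl's lemma the MEC is supported by two points (diametrically opposite) or three points (on a circumcircle).
The farthest pair is P–Q with squared distance 202. The circle on this segment as diameter has centre (1.5, 0.5) and r² = 202/4 = 50.5.
Check R: distance² to centre = 2.5 ≤ 50.5, so it lies inside.
All remaining points lie in this disk, and no smaller disk contains both endpoints, so this is the minimum enclosing circle.
r = √(50.5) ≈ 7.11.

7.11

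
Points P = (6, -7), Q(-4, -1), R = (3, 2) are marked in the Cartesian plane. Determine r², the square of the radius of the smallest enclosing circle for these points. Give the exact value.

Side lengths²: PQ² = 136, PR² = 90, QR² = 58.
Since PQ² = 136 < 90 + 58 = 148, the triangle is acute, so the smallest enclosing circle is the circumcircle.
Circumcentre = (1.25, -43/12), r² = 2465/72.

2465/72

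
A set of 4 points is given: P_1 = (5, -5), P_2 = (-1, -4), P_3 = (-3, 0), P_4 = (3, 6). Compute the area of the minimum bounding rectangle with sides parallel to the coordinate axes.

88

x ranges over [-3, 5], width 8.
y ranges over [-5, 6], height 11.
Area = 8 × 11 = 88.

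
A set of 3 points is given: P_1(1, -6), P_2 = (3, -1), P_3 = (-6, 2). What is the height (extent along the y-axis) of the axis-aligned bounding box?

max y = 2, min y = -6, so height = 8.

8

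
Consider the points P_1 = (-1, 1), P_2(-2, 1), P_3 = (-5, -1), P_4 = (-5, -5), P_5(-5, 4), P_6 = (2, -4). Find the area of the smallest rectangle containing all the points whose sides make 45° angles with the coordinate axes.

In coordinates u = x + y, v = x − y the rectangle is axis-aligned; the map (x,y)→(u,v) scales areas by 2.
u-values: 0, -1, -6, -10, -1, -2; range = 0 − (-10) = 10.
v-values: -2, -3, -4, 0, -9, 6; range = 6 − (-9) = 15.
Area = (10 × 15) / 2 = 75.

75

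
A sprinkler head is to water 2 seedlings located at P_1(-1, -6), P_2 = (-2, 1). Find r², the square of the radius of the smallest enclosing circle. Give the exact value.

The smallest circle enclosing two points has them as diameter endpoints.
Centre = midpoint = (-1.5, -2.5); r² = |P_1P_2|²/4 = 50/4 = 12.5.

12.5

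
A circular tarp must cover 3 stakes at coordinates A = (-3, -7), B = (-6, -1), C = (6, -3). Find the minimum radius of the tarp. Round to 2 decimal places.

6.08

Side lengths²: AB² = 45, AC² = 97, BC² = 148.
Since BC² = 148 ≥ 97 + 45 = 142, the angle opposite BC is not acute, so the smallest enclosing circle has BC as diameter.
Centre = midpoint of BC = (0, -2), r² = 148/4 = 37.
r = √37 ≈ 6.08.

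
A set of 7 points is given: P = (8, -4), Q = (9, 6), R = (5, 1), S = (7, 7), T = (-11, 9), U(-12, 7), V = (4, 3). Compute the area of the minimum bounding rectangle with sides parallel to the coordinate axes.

273

x ranges over [-12, 9], width 21.
y ranges over [-4, 9], height 13.
Area = 21 × 13 = 273.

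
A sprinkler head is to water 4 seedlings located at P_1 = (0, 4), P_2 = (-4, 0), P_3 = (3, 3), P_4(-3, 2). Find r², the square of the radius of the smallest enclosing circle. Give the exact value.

A smallest enclosing disk is always determined by at most three of the input points on its boundary.
The farthest pair is P_2–P_3 with squared distance 58. The circle on this segment as diameter has centre (-0.5, 1.5) and r² = 58/4 = 14.5.
Check P_1: distance² to centre = 6.5 ≤ 14.5, so it lies inside.
All remaining points lie in this disk, and no smaller disk contains both endpoints, so this is the minimum enclosing circle.

14.5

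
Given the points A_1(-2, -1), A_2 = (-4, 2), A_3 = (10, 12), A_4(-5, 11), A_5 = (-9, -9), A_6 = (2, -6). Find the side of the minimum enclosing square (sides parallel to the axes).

21

The bounding box has width 19 and height 21.
An axis-aligned square enclosing the set must have side ≥ max(width, height).
So the minimum side is max(19, 21) = 21.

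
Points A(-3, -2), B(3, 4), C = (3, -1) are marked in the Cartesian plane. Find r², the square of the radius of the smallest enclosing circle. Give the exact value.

Side lengths²: AB² = 72, AC² = 37, BC² = 25.
Since AB² = 72 ≥ 37 + 25 = 62, the angle opposite AB is not acute, so the smallest enclosing circle has AB as diameter.
Centre = midpoint of AB = (0, 1), r² = 72/4 = 18.

18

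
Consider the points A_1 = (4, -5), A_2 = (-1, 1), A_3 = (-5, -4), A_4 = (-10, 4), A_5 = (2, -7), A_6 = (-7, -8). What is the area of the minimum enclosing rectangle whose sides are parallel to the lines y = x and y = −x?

172.5

In coordinates u = x + y, v = x − y the rectangle is axis-aligned; the map (x,y)→(u,v) scales areas by 2.
u-values: -1, 0, -9, -6, -5, -15; range = 0 − (-15) = 15.
v-values: 9, -2, -1, -14, 9, 1; range = 9 − (-14) = 23.
Area = (15 × 23) / 2 = 172.5.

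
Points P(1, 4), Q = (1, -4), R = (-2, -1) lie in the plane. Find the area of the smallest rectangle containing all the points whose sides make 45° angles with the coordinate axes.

32

In coordinates u = x + y, v = x − y the rectangle is axis-aligned; the map (x,y)→(u,v) scales areas by 2.
u-values: 5, -3, -3; range = 5 − (-3) = 8.
v-values: -3, 5, -1; range = 5 − (-3) = 8.
Area = (8 × 8) / 2 = 32.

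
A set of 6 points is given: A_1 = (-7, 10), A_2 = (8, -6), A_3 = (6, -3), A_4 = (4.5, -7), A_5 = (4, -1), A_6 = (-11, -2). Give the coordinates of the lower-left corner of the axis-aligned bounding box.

x-range [-11, 8], y-range [-7, 10].
The lower-left corner is (-11, -7).

(-11, -7)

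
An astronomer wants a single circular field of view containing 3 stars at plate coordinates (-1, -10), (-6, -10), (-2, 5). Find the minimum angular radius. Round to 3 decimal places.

7.779

Call the three points A, B, C in the order given.
Side lengths²: AB² = 25, AC² = 226, BC² = 241.
Since BC² = 241 < 226 + 25 = 251, the triangle is acute, so the smallest enclosing circle is the circumcircle.
Circumcentre = (-3.5, -79/30), r² = 27233/450.
r = √(27233/450) ≈ 7.779.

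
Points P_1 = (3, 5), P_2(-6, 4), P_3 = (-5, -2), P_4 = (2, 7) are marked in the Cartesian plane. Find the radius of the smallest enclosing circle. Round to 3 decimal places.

5.701

A smallest enclosing disk is always determined by at most three of the input points on its boundary.
The farthest pair is P_3–P_4 with squared distance 130. The circle on this segment as diameter has centre (-1.5, 2.5) and r² = 130/4 = 32.5.
Check P_1: distance² to centre = 26.5 ≤ 32.5, so it lies inside.
All remaining points lie in this disk, and no smaller disk contains both endpoints, so this is the minimum enclosing circle.
r = √(32.5) ≈ 5.701.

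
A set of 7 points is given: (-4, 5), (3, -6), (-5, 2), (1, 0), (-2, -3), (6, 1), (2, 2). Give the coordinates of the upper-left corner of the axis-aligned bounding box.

(-5, 5)

x-range [-5, 6], y-range [-6, 5].
The upper-left corner is (-5, 5).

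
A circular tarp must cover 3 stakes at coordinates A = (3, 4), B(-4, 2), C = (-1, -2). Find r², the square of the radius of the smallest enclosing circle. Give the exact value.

17225/1156

Side lengths²: AB² = 53, AC² = 52, BC² = 25.
Since AB² = 53 < 52 + 25 = 77, the triangle is acute, so the smallest enclosing circle is the circumcircle.
Circumcentre = (-5/34, 30/17), r² = 17225/1156.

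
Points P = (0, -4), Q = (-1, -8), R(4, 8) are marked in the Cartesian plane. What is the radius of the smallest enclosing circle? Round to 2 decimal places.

8.38

Side lengths²: PQ² = 17, PR² = 160, QR² = 281.
Since QR² = 281 ≥ 160 + 17 = 177, the angle opposite QR is not acute, so the smallest enclosing circle has QR as diameter.
Centre = midpoint of QR = (1.5, 0), r² = 281/4 = 70.25.
r = √(70.25) ≈ 8.38.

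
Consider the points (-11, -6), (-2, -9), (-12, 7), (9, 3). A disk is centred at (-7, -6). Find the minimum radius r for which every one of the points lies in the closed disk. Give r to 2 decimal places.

The required radius is the distance from (-7, -6) to the farthest point.
Squared distances: 16, 34, 194, 337.
Maximum is 337, attained at (9, 3).
r = √337 ≈ 18.36.

18.36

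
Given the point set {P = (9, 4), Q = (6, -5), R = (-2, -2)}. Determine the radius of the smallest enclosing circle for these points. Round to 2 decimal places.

6.27

Side lengths²: PQ² = 90, PR² = 157, QR² = 73.
Since PR² = 157 < 90 + 73 = 163, the triangle is acute, so the smallest enclosing circle is the circumcircle.
Circumcentre = (65/18, 43/54), r² = 57305/1458.
r = √(57305/1458) ≈ 6.27.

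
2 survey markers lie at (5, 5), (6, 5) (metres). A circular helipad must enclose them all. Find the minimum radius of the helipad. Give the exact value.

The smallest circle enclosing two points has them as diameter endpoints.
Centre = midpoint = (5.5, 5); r² = |(5, 5)−(6, 5)|²/4 = 1/4 = 0.25.
r = √(0.25) = 0.5.

0.5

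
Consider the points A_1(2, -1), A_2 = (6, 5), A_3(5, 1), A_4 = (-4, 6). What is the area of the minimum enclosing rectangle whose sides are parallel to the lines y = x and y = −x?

70

In coordinates u = x + y, v = x − y the rectangle is axis-aligned; the map (x,y)→(u,v) scales areas by 2.
u-values: 1, 11, 6, 2; range = 11 − 1 = 10.
v-values: 3, 1, 4, -10; range = 4 − (-10) = 14.
Area = (10 × 14) / 2 = 70.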